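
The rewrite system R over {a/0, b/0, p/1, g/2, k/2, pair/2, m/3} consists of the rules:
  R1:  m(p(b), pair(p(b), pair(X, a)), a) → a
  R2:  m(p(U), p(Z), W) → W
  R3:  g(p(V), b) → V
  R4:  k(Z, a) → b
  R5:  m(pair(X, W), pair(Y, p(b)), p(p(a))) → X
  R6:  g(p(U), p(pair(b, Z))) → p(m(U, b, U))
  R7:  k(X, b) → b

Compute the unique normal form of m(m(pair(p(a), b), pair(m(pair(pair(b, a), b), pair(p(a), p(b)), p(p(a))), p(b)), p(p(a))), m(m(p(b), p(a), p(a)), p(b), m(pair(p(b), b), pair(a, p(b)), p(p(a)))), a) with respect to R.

a

1. m(m(pair(p(a), b), pair(m(pair(pair(b, a), b), pair(p(a), p(b)), p(p(a))), p(b)), p(p(a))), m(m(p(b), p(a), p(a)), p(b), m(pair(p(b), b), pair(a, p(b)), p(p(a)))), a)  →  m(p(a), m(m(p(b), p(a), p(a)), p(b), m(pair(p(b), b), pair(a, p(b)), p(p(a)))), a)   [R5 at 1]
2. m(p(a), m(m(p(b), p(a), p(a)), p(b), m(pair(p(b), b), pair(a, p(b)), p(p(a)))), a)  →  m(p(a), m(p(a), p(b), m(pair(p(b), b), pair(a, p(b)), p(p(a)))), a)   [R2 at 2.1]
3. m(p(a), m(p(a), p(b), m(pair(p(b), b), pair(a, p(b)), p(p(a)))), a)  →  m(p(a), m(pair(p(b), b), pair(a, p(b)), p(p(a))), a)   [R2 at 2]
4. m(p(a), m(pair(p(b), b), pair(a, p(b)), p(p(a))), a)  →  m(p(a), p(b), a)   [R5 at 2]
5. m(p(a), p(b), a)  →  a   [R2 at ε]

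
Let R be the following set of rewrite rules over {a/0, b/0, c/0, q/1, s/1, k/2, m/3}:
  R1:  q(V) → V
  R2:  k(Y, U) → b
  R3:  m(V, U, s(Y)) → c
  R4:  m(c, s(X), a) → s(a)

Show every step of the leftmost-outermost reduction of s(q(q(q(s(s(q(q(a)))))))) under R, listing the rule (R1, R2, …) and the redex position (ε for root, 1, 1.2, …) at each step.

1. s(q(q(q(s(s(q(q(a))))))))  →  s(q(q(s(s(q(q(a)))))))   [R1 at 1]
2. s(q(q(s(s(q(q(a)))))))  →  s(q(s(s(q(q(a))))))   [R1 at 1]
3. s(q(s(s(q(q(a))))))  →  s(s(s(q(q(a)))))   [R1 at 1]
4. s(s(s(q(q(a)))))  →  s(s(s(q(a))))   [R1 at 1.1.1]
5. s(s(s(q(a))))  →  s(s(s(a)))   [R1 at 1.1.1]

s(s(s(a)))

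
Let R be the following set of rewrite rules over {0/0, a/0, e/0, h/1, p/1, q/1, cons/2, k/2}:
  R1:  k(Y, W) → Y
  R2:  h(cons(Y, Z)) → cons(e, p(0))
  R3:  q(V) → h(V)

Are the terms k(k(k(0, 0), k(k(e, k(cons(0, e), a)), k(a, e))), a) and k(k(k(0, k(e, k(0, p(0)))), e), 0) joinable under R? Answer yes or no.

yes — NF(t₁) = 0, NF(t₂) = 0

Reduce t₁ = k(k(k(0, 0), k(k(e, k(cons(0, e), a)), k(a, e))), a):
1. k(k(k(0, 0), k(k(e, k(cons(0, e), a)), k(a, e))), a)  →  k(k(0, 0), k(k(e, k(cons(0, e), a)), k(a, e)))   [R1 at ε]
2. k(k(0, 0), k(k(e, k(cons(0, e), a)), k(a, e)))  →  k(0, 0)   [R1 at ε]
3. k(0, 0)  →  0   [R1 at ε]

Reduce t₂ = k(k(k(0, k(e, k(0, p(0)))), e), 0):
1. k(k(k(0, k(e, k(0, p(0)))), e), 0)  →  k(k(0, k(e, k(0, p(0)))), e)   [R1 at ε]
2. k(k(0, k(e, k(0, p(0)))), e)  →  k(0, k(e, k(0, p(0))))   [R1 at ε]
3. k(0, k(e, k(0, p(0))))  →  0   [R1 at ε]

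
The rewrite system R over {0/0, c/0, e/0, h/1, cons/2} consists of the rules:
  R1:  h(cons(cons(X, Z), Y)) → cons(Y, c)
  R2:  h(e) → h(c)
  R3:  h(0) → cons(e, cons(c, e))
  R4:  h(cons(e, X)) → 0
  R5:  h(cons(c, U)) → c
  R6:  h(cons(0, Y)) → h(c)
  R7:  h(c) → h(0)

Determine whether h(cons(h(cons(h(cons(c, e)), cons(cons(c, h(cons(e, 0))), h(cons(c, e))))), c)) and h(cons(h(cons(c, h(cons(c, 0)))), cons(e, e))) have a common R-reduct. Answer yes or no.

Reduce t₁ = h(cons(h(cons(h(cons(c, e)), cons(cons(c, h(cons(e, 0))), h(cons(c, e))))), c)):
1. h(cons(h(cons(h(cons(c, e)), cons(cons(c, h(cons(e, 0))), h(cons(c, e))))), c))  →  h(cons(h(cons(c, cons(cons(c, h(cons(e, 0))), h(cons(c, e))))), c))   [R5 at 1.1.1.1]
2. h(cons(h(cons(c, cons(cons(c, h(cons(e, 0))), h(cons(c, e))))), c))  →  h(cons(c, c))   [R5 at 1.1]
3. h(cons(c, c))  →  c   [R5 at ε]

Reduce t₂ = h(cons(h(cons(c, h(cons(c, 0)))), cons(e, e))):
1. h(cons(h(cons(c, h(cons(c, 0)))), cons(e, e)))  →  h(cons(c, cons(e, e)))   [R5 at 1.1]
2. h(cons(c, cons(e, e)))  →  c   [R5 at ε]

yes — NF(t₁) = c, NF(t₂) = c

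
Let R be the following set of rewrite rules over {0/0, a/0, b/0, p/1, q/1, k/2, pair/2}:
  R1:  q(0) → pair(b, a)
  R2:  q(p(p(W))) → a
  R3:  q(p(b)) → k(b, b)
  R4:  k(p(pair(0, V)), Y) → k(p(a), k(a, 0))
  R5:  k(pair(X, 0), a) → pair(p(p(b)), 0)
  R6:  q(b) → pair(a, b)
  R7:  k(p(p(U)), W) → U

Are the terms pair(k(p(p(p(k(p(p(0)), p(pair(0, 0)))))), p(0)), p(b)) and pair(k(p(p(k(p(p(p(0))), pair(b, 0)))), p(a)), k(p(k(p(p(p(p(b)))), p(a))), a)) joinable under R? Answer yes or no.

Reduce t₁ = pair(k(p(p(p(k(p(p(0)), p(pair(0, 0)))))), p(0)), p(b)):
1. pair(k(p(p(p(k(p(p(0)), p(pair(0, 0)))))), p(0)), p(b))  →  pair(p(k(p(p(0)), p(pair(0, 0)))), p(b))   [R7 at 1]
2. pair(p(k(p(p(0)), p(pair(0, 0)))), p(b))  →  pair(p(0), p(b))   [R7 at 1.1]

Reduce t₂ = pair(k(p(p(k(p(p(p(0))), pair(b, 0)))), p(a)), k(p(k(p(p(p(p(b)))), p(a))), a)):
1. pair(k(p(p(k(p(p(p(0))), pair(b, 0)))), p(a)), k(p(k(p(p(p(p(b)))), p(a))), a))  →  pair(k(p(p(p(0))), pair(b, 0)), k(p(k(p(p(p(p(b)))), p(a))), a))   [R7 at 1]
2. pair(k(p(p(p(0))), pair(b, 0)), k(p(k(p(p(p(p(b)))), p(a))), a))  →  pair(p(0), k(p(k(p(p(p(p(b)))), p(a))), a))   [R7 at 1]
3. pair(p(0), k(p(k(p(p(p(p(b)))), p(a))), a))  →  pair(p(0), k(p(p(p(b))), a))   [R7 at 2.1.1]
4. pair(p(0), k(p(p(p(b))), a))  →  pair(p(0), p(b))   [R7 at 2]

yes — NF(t₁) = pair(p(0), p(b)), NF(t₂) = pair(p(0), p(b))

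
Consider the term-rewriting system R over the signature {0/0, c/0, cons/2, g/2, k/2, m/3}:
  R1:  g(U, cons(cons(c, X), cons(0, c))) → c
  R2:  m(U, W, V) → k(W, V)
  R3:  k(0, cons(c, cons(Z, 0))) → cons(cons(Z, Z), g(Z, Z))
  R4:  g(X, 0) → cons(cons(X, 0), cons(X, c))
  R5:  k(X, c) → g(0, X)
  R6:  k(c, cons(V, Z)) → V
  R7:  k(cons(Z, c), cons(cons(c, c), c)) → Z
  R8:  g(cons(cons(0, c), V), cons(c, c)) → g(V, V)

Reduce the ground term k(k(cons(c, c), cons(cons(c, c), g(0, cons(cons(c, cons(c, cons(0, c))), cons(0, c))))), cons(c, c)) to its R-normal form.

c

1. k(k(cons(c, c), cons(cons(c, c), g(0, cons(cons(c, cons(c, cons(0, c))), cons(0, c))))), cons(c, c))  →  k(k(cons(c, c), cons(cons(c, c), c)), cons(c, c))   [R1 at 1.2.2]
2. k(k(cons(c, c), cons(cons(c, c), c)), cons(c, c))  →  k(c, cons(c, c))   [R7 at 1]
3. k(c, cons(c, c))  →  c   [R6 at ε]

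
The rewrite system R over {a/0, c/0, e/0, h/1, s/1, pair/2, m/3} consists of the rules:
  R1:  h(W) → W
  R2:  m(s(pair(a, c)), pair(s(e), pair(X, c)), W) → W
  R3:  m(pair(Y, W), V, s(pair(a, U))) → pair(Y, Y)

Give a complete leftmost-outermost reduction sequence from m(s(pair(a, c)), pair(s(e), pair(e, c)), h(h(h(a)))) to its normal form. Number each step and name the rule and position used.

1. m(s(pair(a, c)), pair(s(e), pair(e, c)), h(h(h(a))))  →  h(h(h(a)))   [R2 at ε]
2. h(h(h(a)))  →  h(h(a))   [R1 at ε]
3. h(h(a))  →  h(a)   [R1 at ε]
4. h(a)  →  a   [R1 at ε]

a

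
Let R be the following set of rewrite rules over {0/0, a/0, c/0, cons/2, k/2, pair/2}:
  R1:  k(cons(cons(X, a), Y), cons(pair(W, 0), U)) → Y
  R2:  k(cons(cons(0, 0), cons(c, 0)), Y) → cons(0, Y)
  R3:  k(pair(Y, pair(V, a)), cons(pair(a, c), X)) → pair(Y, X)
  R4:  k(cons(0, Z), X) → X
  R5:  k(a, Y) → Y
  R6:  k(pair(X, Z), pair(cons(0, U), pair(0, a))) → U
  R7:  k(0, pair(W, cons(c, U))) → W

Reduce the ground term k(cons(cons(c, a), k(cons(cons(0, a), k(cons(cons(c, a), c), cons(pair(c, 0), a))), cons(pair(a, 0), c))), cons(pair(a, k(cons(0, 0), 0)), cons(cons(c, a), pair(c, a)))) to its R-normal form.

1. k(cons(cons(c, a), k(cons(cons(0, a), k(cons(cons(c, a), c), cons(pair(c, 0), a))), cons(pair(a, 0), c))), cons(pair(a, k(cons(0, 0), 0)), cons(cons(c, a), pair(c, a))))  →  k(cons(cons(c, a), k(cons(cons(c, a), c), cons(pair(c, 0), a))), cons(pair(a, k(cons(0, 0), 0)), cons(cons(c, a), pair(c, a))))   [R1 at 1.2]
2. k(cons(cons(c, a), k(cons(cons(c, a), c), cons(pair(c, 0), a))), cons(pair(a, k(cons(0, 0), 0)), cons(cons(c, a), pair(c, a))))  →  k(cons(cons(c, a), c), cons(pair(a, k(cons(0, 0), 0)), cons(cons(c, a), pair(c, a))))   [R1 at 1.2]
3. k(cons(cons(c, a), c), cons(pair(a, k(cons(0, 0), 0)), cons(cons(c, a), pair(c, a))))  →  k(cons(cons(c, a), c), cons(pair(a, 0), cons(cons(c, a), pair(c, a))))   [R4 at 2.1.2]
4. k(cons(cons(c, a), c), cons(pair(a, 0), cons(cons(c, a), pair(c, a))))  →  c   [R1 at ε]

c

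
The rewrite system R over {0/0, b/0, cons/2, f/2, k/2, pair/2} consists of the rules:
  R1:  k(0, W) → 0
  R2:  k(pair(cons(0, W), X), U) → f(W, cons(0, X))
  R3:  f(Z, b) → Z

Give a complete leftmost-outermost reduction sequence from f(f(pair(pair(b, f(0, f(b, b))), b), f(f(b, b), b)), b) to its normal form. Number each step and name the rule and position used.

1. f(f(pair(pair(b, f(0, f(b, b))), b), f(f(b, b), b)), b)  →  f(pair(pair(b, f(0, f(b, b))), b), f(f(b, b), b))   [R3 at ε]
2. f(pair(pair(b, f(0, f(b, b))), b), f(f(b, b), b))  →  f(pair(pair(b, f(0, b)), b), f(f(b, b), b))   [R3 at 1.1.2.2]
3. f(pair(pair(b, f(0, b)), b), f(f(b, b), b))  →  f(pair(pair(b, 0), b), f(f(b, b), b))   [R3 at 1.1.2]
4. f(pair(pair(b, 0), b), f(f(b, b), b))  →  f(pair(pair(b, 0), b), f(b, b))   [R3 at 2]
5. f(pair(pair(b, 0), b), f(b, b))  →  f(pair(pair(b, 0), b), b)   [R3 at 2]
6. f(pair(pair(b, 0), b), b)  →  pair(pair(b, 0), b)   [R3 at ε]

pair(pair(b, 0), b)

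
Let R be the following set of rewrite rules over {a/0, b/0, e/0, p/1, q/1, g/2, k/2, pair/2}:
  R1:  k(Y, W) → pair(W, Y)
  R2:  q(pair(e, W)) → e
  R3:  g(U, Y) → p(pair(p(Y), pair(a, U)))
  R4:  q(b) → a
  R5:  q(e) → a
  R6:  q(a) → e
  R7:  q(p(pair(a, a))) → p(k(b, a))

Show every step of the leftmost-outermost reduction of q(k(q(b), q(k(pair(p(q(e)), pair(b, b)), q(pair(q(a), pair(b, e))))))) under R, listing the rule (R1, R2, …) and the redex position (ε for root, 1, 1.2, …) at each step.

e

1. q(k(q(b), q(k(pair(p(q(e)), pair(b, b)), q(pair(q(a), pair(b, e)))))))  →  q(pair(q(k(pair(p(q(e)), pair(b, b)), q(pair(q(a), pair(b, e))))), q(b)))   [R1 at 1]
2. q(pair(q(k(pair(p(q(e)), pair(b, b)), q(pair(q(a), pair(b, e))))), q(b)))  →  q(pair(q(pair(q(pair(q(a), pair(b, e))), pair(p(q(e)), pair(b, b)))), q(b)))   [R1 at 1.1.1]
3. q(pair(q(pair(q(pair(q(a), pair(b, e))), pair(p(q(e)), pair(b, b)))), q(b)))  →  q(pair(q(pair(q(pair(e, pair(b, e))), pair(p(q(e)), pair(b, b)))), q(b)))   [R6 at 1.1.1.1.1.1]
4. q(pair(q(pair(q(pair(e, pair(b, e))), pair(p(q(e)), pair(b, b)))), q(b)))  →  q(pair(q(pair(e, pair(p(q(e)), pair(b, b)))), q(b)))   [R2 at 1.1.1.1]
5. q(pair(q(pair(e, pair(p(q(e)), pair(b, b)))), q(b)))  →  q(pair(e, q(b)))   [R2 at 1.1]
6. q(pair(e, q(b)))  →  e   [R2 at ε]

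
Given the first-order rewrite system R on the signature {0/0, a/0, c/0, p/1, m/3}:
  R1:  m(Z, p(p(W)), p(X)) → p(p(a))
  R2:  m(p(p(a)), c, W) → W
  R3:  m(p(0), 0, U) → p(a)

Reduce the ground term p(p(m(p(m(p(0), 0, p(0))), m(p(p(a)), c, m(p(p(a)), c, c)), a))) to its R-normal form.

1. p(p(m(p(m(p(0), 0, p(0))), m(p(p(a)), c, m(p(p(a)), c, c)), a)))  →  p(p(m(p(p(a)), m(p(p(a)), c, m(p(p(a)), c, c)), a)))   [R3 at 1.1.1.1]
2. p(p(m(p(p(a)), m(p(p(a)), c, m(p(p(a)), c, c)), a)))  →  p(p(m(p(p(a)), m(p(p(a)), c, c), a)))   [R2 at 1.1.2]
3. p(p(m(p(p(a)), m(p(p(a)), c, c), a)))  →  p(p(m(p(p(a)), c, a)))   [R2 at 1.1.2]
4. p(p(m(p(p(a)), c, a)))  →  p(p(a))   [R2 at 1.1]

p(p(a))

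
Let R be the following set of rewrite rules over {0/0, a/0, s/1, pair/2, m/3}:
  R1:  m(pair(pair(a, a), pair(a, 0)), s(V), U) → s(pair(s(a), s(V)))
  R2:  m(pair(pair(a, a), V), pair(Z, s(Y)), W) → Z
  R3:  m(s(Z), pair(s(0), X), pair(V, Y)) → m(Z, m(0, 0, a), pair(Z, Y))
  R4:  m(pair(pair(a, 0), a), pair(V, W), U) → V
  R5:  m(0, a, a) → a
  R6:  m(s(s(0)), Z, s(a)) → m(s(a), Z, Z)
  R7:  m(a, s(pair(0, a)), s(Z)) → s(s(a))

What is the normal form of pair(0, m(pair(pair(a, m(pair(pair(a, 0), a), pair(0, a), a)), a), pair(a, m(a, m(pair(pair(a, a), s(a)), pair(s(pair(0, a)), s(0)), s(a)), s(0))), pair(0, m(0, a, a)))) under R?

pair(0, a)

1. pair(0, m(pair(pair(a, m(pair(pair(a, 0), a), pair(0, a), a)), a), pair(a, m(a, m(pair(pair(a, a), s(a)), pair(s(pair(0, a)), s(0)), s(a)), s(0))), pair(0, m(0, a, a))))  →  pair(0, m(pair(pair(a, 0), a), pair(a, m(a, m(pair(pair(a, a), s(a)), pair(s(pair(0, a)), s(0)), s(a)), s(0))), pair(0, m(0, a, a))))   [R4 at 2.1.1.2]
2. pair(0, m(pair(pair(a, 0), a), pair(a, m(a, m(pair(pair(a, a), s(a)), pair(s(pair(0, a)), s(0)), s(a)), s(0))), pair(0, m(0, a, a))))  →  pair(0, a)   [R4 at 2]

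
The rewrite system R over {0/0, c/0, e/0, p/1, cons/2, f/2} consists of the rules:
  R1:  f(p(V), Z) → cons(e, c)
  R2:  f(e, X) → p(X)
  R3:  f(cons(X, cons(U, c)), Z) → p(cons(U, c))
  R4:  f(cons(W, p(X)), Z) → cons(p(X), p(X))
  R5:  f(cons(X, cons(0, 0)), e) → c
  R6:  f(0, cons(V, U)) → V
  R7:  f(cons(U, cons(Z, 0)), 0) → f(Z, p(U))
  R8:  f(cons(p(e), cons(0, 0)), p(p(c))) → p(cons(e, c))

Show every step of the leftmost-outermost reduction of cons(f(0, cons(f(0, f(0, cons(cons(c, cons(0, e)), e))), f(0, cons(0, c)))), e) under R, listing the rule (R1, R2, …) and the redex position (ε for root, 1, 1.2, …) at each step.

cons(c, e)

1. cons(f(0, cons(f(0, f(0, cons(cons(c, cons(0, e)), e))), f(0, cons(0, c)))), e)  →  cons(f(0, f(0, cons(cons(c, cons(0, e)), e))), e)   [R6 at 1]
2. cons(f(0, f(0, cons(cons(c, cons(0, e)), e))), e)  →  cons(f(0, cons(c, cons(0, e))), e)   [R6 at 1.2]
3. cons(f(0, cons(c, cons(0, e))), e)  →  cons(c, e)   [R6 at 1]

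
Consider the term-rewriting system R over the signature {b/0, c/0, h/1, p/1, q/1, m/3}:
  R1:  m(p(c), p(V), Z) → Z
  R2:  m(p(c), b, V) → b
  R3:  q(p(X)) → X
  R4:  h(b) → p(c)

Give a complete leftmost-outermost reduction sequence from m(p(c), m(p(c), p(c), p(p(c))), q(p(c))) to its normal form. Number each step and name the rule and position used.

1. m(p(c), m(p(c), p(c), p(p(c))), q(p(c)))  →  m(p(c), p(p(c)), q(p(c)))   [R1 at 2]
2. m(p(c), p(p(c)), q(p(c)))  →  q(p(c))   [R1 at ε]
3. q(p(c))  →  c   [R3 at ε]

c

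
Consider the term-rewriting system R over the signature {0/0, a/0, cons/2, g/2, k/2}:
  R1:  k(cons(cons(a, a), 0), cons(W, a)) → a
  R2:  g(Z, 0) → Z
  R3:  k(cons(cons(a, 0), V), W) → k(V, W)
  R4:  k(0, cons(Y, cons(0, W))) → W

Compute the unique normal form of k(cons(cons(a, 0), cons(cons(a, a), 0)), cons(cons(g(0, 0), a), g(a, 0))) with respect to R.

a

1. k(cons(cons(a, 0), cons(cons(a, a), 0)), cons(cons(g(0, 0), a), g(a, 0)))  →  k(cons(cons(a, a), 0), cons(cons(g(0, 0), a), g(a, 0)))   [R3 at ε]
2. k(cons(cons(a, a), 0), cons(cons(g(0, 0), a), g(a, 0)))  →  k(cons(cons(a, a), 0), cons(cons(0, a), g(a, 0)))   [R2 at 2.1.1]
3. k(cons(cons(a, a), 0), cons(cons(0, a), g(a, 0)))  →  k(cons(cons(a, a), 0), cons(cons(0, a), a))   [R2 at 2.2]
4. k(cons(cons(a, a), 0), cons(cons(0, a), a))  →  a   [R1 at ε]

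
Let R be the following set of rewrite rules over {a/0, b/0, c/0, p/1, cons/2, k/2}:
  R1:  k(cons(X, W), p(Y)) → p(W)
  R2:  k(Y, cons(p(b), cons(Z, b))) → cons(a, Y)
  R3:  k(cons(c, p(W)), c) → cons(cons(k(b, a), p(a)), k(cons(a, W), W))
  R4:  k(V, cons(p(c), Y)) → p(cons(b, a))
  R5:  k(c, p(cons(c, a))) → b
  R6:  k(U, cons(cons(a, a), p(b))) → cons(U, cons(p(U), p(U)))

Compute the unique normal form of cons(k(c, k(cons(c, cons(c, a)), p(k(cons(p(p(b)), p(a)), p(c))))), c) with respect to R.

1. cons(k(c, k(cons(c, cons(c, a)), p(k(cons(p(p(b)), p(a)), p(c))))), c)  →  cons(k(c, p(cons(c, a))), c)   [R1 at 1.2]
2. cons(k(c, p(cons(c, a))), c)  →  cons(b, c)   [R5 at 1]

cons(b, c)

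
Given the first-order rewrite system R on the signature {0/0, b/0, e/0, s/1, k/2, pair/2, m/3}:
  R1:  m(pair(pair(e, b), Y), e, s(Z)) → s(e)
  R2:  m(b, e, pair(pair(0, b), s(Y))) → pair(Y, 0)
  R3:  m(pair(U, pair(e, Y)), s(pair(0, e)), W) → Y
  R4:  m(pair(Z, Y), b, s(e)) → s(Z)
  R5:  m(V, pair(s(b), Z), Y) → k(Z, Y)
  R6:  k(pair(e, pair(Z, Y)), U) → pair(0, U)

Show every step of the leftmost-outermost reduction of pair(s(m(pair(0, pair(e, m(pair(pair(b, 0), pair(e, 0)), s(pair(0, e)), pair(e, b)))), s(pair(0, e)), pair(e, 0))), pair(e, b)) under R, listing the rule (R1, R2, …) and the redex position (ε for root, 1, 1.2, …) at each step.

pair(s(0), pair(e, b))

1. pair(s(m(pair(0, pair(e, m(pair(pair(b, 0), pair(e, 0)), s(pair(0, e)), pair(e, b)))), s(pair(0, e)), pair(e, 0))), pair(e, b))  →  pair(s(m(pair(pair(b, 0), pair(e, 0)), s(pair(0, e)), pair(e, b))), pair(e, b))   [R3 at 1.1]
2. pair(s(m(pair(pair(b, 0), pair(e, 0)), s(pair(0, e)), pair(e, b))), pair(e, b))  →  pair(s(0), pair(e, b))   [R3 at 1.1]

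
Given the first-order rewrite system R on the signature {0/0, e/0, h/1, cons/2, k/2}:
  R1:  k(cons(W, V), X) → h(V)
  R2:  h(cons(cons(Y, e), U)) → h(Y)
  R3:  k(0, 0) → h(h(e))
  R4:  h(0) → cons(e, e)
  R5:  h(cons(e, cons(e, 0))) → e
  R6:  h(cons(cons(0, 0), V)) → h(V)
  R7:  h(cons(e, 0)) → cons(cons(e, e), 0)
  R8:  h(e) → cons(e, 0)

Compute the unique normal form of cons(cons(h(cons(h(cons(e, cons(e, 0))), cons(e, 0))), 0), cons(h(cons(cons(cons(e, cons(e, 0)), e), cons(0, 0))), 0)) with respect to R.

cons(cons(e, 0), cons(e, 0))

1. cons(cons(h(cons(h(cons(e, cons(e, 0))), cons(e, 0))), 0), cons(h(cons(cons(cons(e, cons(e, 0)), e), cons(0, 0))), 0))  →  cons(cons(h(cons(e, cons(e, 0))), 0), cons(h(cons(cons(cons(e, cons(e, 0)), e), cons(0, 0))), 0))   [R5 at 1.1.1.1]
2. cons(cons(h(cons(e, cons(e, 0))), 0), cons(h(cons(cons(cons(e, cons(e, 0)), e), cons(0, 0))), 0))  →  cons(cons(e, 0), cons(h(cons(cons(cons(e, cons(e, 0)), e), cons(0, 0))), 0))   [R5 at 1.1]
3. cons(cons(e, 0), cons(h(cons(cons(cons(e, cons(e, 0)), e), cons(0, 0))), 0))  →  cons(cons(e, 0), cons(h(cons(e, cons(e, 0))), 0))   [R2 at 2.1]
4. cons(cons(e, 0), cons(h(cons(e, cons(e, 0))), 0))  →  cons(cons(e, 0), cons(e, 0))   [R5 at 2.1]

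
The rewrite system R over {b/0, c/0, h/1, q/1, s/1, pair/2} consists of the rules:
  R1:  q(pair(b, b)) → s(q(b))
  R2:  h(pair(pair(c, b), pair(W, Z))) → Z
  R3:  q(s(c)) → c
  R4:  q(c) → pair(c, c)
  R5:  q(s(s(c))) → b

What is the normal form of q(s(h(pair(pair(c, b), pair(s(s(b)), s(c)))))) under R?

1. q(s(h(pair(pair(c, b), pair(s(s(b)), s(c))))))  →  q(s(s(c)))   [R2 at 1.1]
2. q(s(s(c)))  →  b   [R5 at ε]

b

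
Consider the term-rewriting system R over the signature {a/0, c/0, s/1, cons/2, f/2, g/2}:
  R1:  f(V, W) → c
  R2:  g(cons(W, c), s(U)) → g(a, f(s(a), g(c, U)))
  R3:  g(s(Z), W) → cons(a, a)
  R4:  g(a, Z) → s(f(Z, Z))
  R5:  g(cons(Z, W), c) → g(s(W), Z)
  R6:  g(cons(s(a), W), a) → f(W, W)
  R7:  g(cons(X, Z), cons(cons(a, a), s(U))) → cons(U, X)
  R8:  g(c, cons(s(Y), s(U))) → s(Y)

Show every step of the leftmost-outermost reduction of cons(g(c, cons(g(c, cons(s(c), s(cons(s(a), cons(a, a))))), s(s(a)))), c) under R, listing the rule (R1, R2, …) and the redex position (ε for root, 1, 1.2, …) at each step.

1. cons(g(c, cons(g(c, cons(s(c), s(cons(s(a), cons(a, a))))), s(s(a)))), c)  →  cons(g(c, cons(s(c), s(s(a)))), c)   [R8 at 1.2.1]
2. cons(g(c, cons(s(c), s(s(a)))), c)  →  cons(s(c), c)   [R8 at 1]

cons(s(c), c)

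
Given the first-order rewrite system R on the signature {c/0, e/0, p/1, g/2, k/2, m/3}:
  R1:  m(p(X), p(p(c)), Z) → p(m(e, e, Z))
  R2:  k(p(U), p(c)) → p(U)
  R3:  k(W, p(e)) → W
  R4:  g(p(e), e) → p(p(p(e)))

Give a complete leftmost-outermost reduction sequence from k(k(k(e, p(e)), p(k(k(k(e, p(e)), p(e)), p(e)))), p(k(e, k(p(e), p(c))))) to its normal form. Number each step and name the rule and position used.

1. k(k(k(e, p(e)), p(k(k(k(e, p(e)), p(e)), p(e)))), p(k(e, k(p(e), p(c)))))  →  k(k(e, p(k(k(k(e, p(e)), p(e)), p(e)))), p(k(e, k(p(e), p(c)))))   [R3 at 1.1]
2. k(k(e, p(k(k(k(e, p(e)), p(e)), p(e)))), p(k(e, k(p(e), p(c)))))  →  k(k(e, p(k(k(e, p(e)), p(e)))), p(k(e, k(p(e), p(c)))))   [R3 at 1.2.1]
3. k(k(e, p(k(k(e, p(e)), p(e)))), p(k(e, k(p(e), p(c)))))  →  k(k(e, p(k(e, p(e)))), p(k(e, k(p(e), p(c)))))   [R3 at 1.2.1]
4. k(k(e, p(k(e, p(e)))), p(k(e, k(p(e), p(c)))))  →  k(k(e, p(e)), p(k(e, k(p(e), p(c)))))   [R3 at 1.2.1]
5. k(k(e, p(e)), p(k(e, k(p(e), p(c)))))  →  k(e, p(k(e, k(p(e), p(c)))))   [R3 at 1]
6. k(e, p(k(e, k(p(e), p(c)))))  →  k(e, p(k(e, p(e))))   [R2 at 2.1.2]
7. k(e, p(k(e, p(e))))  →  k(e, p(e))   [R3 at 2.1]
8. k(e, p(e))  →  e   [R3 at ε]

e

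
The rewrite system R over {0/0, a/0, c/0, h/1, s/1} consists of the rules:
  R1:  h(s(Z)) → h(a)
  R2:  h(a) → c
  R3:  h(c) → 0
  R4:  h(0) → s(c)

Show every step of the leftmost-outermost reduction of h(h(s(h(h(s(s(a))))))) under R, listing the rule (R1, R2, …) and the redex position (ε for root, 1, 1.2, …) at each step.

0

1. h(h(s(h(h(s(s(a)))))))  →  h(h(a))   [R1 at 1]
2. h(h(a))  →  h(c)   [R2 at 1]
3. h(c)  →  0   [R3 at ε]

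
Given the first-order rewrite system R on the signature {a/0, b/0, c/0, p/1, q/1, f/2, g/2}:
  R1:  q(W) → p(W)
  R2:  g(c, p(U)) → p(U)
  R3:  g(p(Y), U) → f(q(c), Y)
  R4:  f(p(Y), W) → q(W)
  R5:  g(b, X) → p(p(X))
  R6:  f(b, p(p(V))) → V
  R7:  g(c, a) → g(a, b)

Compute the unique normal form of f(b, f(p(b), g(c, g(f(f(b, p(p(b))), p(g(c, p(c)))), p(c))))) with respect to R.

c

1. f(b, f(p(b), g(c, g(f(f(b, p(p(b))), p(g(c, p(c)))), p(c)))))  →  f(b, q(g(c, g(f(f(b, p(p(b))), p(g(c, p(c)))), p(c)))))   [R4 at 2]
2. f(b, q(g(c, g(f(f(b, p(p(b))), p(g(c, p(c)))), p(c)))))  →  f(b, p(g(c, g(f(f(b, p(p(b))), p(g(c, p(c)))), p(c)))))   [R1 at 2]
3. f(b, p(g(c, g(f(f(b, p(p(b))), p(g(c, p(c)))), p(c)))))  →  f(b, p(g(c, g(f(b, p(g(c, p(c)))), p(c)))))   [R6 at 2.1.2.1.1]
4. f(b, p(g(c, g(f(b, p(g(c, p(c)))), p(c)))))  →  f(b, p(g(c, g(f(b, p(p(c))), p(c)))))   [R2 at 2.1.2.1.2.1]
5. f(b, p(g(c, g(f(b, p(p(c))), p(c)))))  →  f(b, p(g(c, g(c, p(c)))))   [R6 at 2.1.2.1]
6. f(b, p(g(c, g(c, p(c)))))  →  f(b, p(g(c, p(c))))   [R2 at 2.1.2]
7. f(b, p(g(c, p(c))))  →  f(b, p(p(c)))   [R2 at 2.1]
8. f(b, p(p(c)))  →  c   [R6 at ε]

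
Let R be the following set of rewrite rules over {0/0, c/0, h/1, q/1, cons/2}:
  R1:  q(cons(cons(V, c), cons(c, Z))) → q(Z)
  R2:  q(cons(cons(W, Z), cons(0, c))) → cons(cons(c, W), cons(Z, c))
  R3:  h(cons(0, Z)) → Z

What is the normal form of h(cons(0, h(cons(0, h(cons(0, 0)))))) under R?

1. h(cons(0, h(cons(0, h(cons(0, 0))))))  →  h(cons(0, h(cons(0, 0))))   [R3 at ε]
2. h(cons(0, h(cons(0, 0))))  →  h(cons(0, 0))   [R3 at ε]
3. h(cons(0, 0))  →  0   [R3 at ε]

0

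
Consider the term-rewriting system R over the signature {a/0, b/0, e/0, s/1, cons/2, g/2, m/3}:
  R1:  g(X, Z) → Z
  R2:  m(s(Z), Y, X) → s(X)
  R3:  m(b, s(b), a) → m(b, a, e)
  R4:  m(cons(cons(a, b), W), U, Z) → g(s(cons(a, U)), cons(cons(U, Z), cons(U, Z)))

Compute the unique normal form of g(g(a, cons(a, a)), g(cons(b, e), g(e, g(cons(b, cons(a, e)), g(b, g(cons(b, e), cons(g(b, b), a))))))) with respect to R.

cons(b, a)

1. g(g(a, cons(a, a)), g(cons(b, e), g(e, g(cons(b, cons(a, e)), g(b, g(cons(b, e), cons(g(b, b), a)))))))  →  g(cons(b, e), g(e, g(cons(b, cons(a, e)), g(b, g(cons(b, e), cons(g(b, b), a))))))   [R1 at ε]
2. g(cons(b, e), g(e, g(cons(b, cons(a, e)), g(b, g(cons(b, e), cons(g(b, b), a))))))  →  g(e, g(cons(b, cons(a, e)), g(b, g(cons(b, e), cons(g(b, b), a)))))   [R1 at ε]
3. g(e, g(cons(b, cons(a, e)), g(b, g(cons(b, e), cons(g(b, b), a)))))  →  g(cons(b, cons(a, e)), g(b, g(cons(b, e), cons(g(b, b), a))))   [R1 at ε]
4. g(cons(b, cons(a, e)), g(b, g(cons(b, e), cons(g(b, b), a))))  →  g(b, g(cons(b, e), cons(g(b, b), a)))   [R1 at ε]
5. g(b, g(cons(b, e), cons(g(b, b), a)))  →  g(cons(b, e), cons(g(b, b), a))   [R1 at ε]
6. g(cons(b, e), cons(g(b, b), a))  →  cons(g(b, b), a)   [R1 at ε]
7. cons(g(b, b), a)  →  cons(b, a)   [R1 at 1]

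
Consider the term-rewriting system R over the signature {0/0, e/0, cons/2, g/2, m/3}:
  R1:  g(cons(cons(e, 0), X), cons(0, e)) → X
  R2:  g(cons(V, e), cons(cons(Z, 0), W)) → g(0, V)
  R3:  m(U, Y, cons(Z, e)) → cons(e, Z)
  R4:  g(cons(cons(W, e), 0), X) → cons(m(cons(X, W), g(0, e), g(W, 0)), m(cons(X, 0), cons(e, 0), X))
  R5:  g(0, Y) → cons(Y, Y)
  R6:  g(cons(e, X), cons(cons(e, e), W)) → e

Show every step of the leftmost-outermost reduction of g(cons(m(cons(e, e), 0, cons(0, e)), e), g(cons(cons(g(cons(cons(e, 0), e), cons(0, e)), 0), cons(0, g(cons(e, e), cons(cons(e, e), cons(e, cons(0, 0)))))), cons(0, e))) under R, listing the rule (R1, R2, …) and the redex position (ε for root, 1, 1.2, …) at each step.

e

1. g(cons(m(cons(e, e), 0, cons(0, e)), e), g(cons(cons(g(cons(cons(e, 0), e), cons(0, e)), 0), cons(0, g(cons(e, e), cons(cons(e, e), cons(e, cons(0, 0)))))), cons(0, e)))  →  g(cons(cons(e, 0), e), g(cons(cons(g(cons(cons(e, 0), e), cons(0, e)), 0), cons(0, g(cons(e, e), cons(cons(e, e), cons(e, cons(0, 0)))))), cons(0, e)))   [R3 at 1.1]
2. g(cons(cons(e, 0), e), g(cons(cons(g(cons(cons(e, 0), e), cons(0, e)), 0), cons(0, g(cons(e, e), cons(cons(e, e), cons(e, cons(0, 0)))))), cons(0, e)))  →  g(cons(cons(e, 0), e), g(cons(cons(e, 0), cons(0, g(cons(e, e), cons(cons(e, e), cons(e, cons(0, 0)))))), cons(0, e)))   [R1 at 2.1.1.1]
3. g(cons(cons(e, 0), e), g(cons(cons(e, 0), cons(0, g(cons(e, e), cons(cons(e, e), cons(e, cons(0, 0)))))), cons(0, e)))  →  g(cons(cons(e, 0), e), cons(0, g(cons(e, e), cons(cons(e, e), cons(e, cons(0, 0))))))   [R1 at 2]
4. g(cons(cons(e, 0), e), cons(0, g(cons(e, e), cons(cons(e, e), cons(e, cons(0, 0))))))  →  g(cons(cons(e, 0), e), cons(0, e))   [R6 at 2.2]
5. g(cons(cons(e, 0), e), cons(0, e))  →  e   [R1 at ε]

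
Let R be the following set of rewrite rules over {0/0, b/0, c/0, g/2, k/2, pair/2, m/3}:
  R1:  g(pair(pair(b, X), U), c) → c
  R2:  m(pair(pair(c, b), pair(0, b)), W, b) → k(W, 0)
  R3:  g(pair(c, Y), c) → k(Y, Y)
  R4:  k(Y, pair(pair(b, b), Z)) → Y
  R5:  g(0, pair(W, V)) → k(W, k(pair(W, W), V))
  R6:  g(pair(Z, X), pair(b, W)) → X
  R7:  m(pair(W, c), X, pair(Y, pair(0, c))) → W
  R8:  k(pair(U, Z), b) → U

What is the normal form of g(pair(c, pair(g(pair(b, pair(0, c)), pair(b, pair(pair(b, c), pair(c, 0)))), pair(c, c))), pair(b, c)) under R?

pair(pair(0, c), pair(c, c))

1. g(pair(c, pair(g(pair(b, pair(0, c)), pair(b, pair(pair(b, c), pair(c, 0)))), pair(c, c))), pair(b, c))  →  pair(g(pair(b, pair(0, c)), pair(b, pair(pair(b, c), pair(c, 0)))), pair(c, c))   [R6 at ε]
2. pair(g(pair(b, pair(0, c)), pair(b, pair(pair(b, c), pair(c, 0)))), pair(c, c))  →  pair(pair(0, c), pair(c, c))   [R6 at 1]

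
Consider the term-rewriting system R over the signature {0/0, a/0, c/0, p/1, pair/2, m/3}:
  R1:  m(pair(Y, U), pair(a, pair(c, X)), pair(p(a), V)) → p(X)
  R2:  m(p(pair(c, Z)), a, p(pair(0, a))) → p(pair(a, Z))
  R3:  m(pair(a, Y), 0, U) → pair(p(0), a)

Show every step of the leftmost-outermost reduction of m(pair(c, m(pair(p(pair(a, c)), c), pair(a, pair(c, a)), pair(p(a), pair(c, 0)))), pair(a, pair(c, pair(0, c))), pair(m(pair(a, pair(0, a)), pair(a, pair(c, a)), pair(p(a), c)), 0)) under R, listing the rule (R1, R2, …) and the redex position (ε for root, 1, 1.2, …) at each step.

1. m(pair(c, m(pair(p(pair(a, c)), c), pair(a, pair(c, a)), pair(p(a), pair(c, 0)))), pair(a, pair(c, pair(0, c))), pair(m(pair(a, pair(0, a)), pair(a, pair(c, a)), pair(p(a), c)), 0))  →  m(pair(c, p(a)), pair(a, pair(c, pair(0, c))), pair(m(pair(a, pair(0, a)), pair(a, pair(c, a)), pair(p(a), c)), 0))   [R1 at 1.2]
2. m(pair(c, p(a)), pair(a, pair(c, pair(0, c))), pair(m(pair(a, pair(0, a)), pair(a, pair(c, a)), pair(p(a), c)), 0))  →  m(pair(c, p(a)), pair(a, pair(c, pair(0, c))), pair(p(a), 0))   [R1 at 3.1]
3. m(pair(c, p(a)), pair(a, pair(c, pair(0, c))), pair(p(a), 0))  →  p(pair(0, c))   [R1 at ε]

p(pair(0, c))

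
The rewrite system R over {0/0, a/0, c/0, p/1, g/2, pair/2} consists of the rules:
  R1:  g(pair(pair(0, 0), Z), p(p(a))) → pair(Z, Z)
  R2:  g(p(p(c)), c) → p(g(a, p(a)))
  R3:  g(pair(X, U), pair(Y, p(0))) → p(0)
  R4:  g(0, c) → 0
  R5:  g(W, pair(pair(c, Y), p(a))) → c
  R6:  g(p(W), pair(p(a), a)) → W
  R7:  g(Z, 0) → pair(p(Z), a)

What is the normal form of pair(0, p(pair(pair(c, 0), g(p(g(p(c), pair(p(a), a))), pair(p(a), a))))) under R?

1. pair(0, p(pair(pair(c, 0), g(p(g(p(c), pair(p(a), a))), pair(p(a), a)))))  →  pair(0, p(pair(pair(c, 0), g(p(c), pair(p(a), a)))))   [R6 at 2.1.2]
2. pair(0, p(pair(pair(c, 0), g(p(c), pair(p(a), a)))))  →  pair(0, p(pair(pair(c, 0), c)))   [R6 at 2.1.2]

pair(0, p(pair(pair(c, 0), c)))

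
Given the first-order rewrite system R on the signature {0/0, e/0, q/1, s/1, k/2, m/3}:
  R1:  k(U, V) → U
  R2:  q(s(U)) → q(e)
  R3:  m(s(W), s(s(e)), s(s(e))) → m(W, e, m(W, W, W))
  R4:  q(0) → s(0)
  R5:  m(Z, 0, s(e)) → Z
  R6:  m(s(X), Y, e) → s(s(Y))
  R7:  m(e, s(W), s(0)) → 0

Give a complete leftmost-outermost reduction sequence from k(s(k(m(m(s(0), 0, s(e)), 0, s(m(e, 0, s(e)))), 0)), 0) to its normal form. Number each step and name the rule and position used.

1. k(s(k(m(m(s(0), 0, s(e)), 0, s(m(e, 0, s(e)))), 0)), 0)  →  s(k(m(m(s(0), 0, s(e)), 0, s(m(e, 0, s(e)))), 0))   [R1 at ε]
2. s(k(m(m(s(0), 0, s(e)), 0, s(m(e, 0, s(e)))), 0))  →  s(m(m(s(0), 0, s(e)), 0, s(m(e, 0, s(e)))))   [R1 at 1]
3. s(m(m(s(0), 0, s(e)), 0, s(m(e, 0, s(e)))))  →  s(m(s(0), 0, s(m(e, 0, s(e)))))   [R5 at 1.1]
4. s(m(s(0), 0, s(m(e, 0, s(e)))))  →  s(m(s(0), 0, s(e)))   [R5 at 1.3.1]
5. s(m(s(0), 0, s(e)))  →  s(s(0))   [R5 at 1]

s(s(0))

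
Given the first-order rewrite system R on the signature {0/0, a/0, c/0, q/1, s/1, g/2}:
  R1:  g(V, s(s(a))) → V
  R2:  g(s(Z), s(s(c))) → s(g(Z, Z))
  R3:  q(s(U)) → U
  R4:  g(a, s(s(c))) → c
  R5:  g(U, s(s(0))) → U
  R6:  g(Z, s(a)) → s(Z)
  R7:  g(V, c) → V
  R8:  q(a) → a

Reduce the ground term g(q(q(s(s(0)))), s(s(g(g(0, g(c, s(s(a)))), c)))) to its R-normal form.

1. g(q(q(s(s(0)))), s(s(g(g(0, g(c, s(s(a)))), c))))  →  g(q(s(0)), s(s(g(g(0, g(c, s(s(a)))), c))))   [R3 at 1.1]
2. g(q(s(0)), s(s(g(g(0, g(c, s(s(a)))), c))))  →  g(0, s(s(g(g(0, g(c, s(s(a)))), c))))   [R3 at 1]
3. g(0, s(s(g(g(0, g(c, s(s(a)))), c))))  →  g(0, s(s(g(0, g(c, s(s(a)))))))   [R7 at 2.1.1]
4. g(0, s(s(g(0, g(c, s(s(a)))))))  →  g(0, s(s(g(0, c))))   [R1 at 2.1.1.2]
5. g(0, s(s(g(0, c))))  →  g(0, s(s(0)))   [R7 at 2.1.1]
6. g(0, s(s(0)))  →  0   [R5 at ε]

0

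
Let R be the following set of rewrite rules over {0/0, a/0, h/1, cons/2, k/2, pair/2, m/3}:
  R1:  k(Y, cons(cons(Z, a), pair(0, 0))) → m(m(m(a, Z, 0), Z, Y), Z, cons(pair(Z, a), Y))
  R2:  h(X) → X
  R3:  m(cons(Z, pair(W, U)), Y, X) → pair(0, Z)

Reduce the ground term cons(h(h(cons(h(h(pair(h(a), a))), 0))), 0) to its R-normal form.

cons(cons(pair(a, a), 0), 0)

1. cons(h(h(cons(h(h(pair(h(a), a))), 0))), 0)  →  cons(h(cons(h(h(pair(h(a), a))), 0)), 0)   [R2 at 1]
2. cons(h(cons(h(h(pair(h(a), a))), 0)), 0)  →  cons(cons(h(h(pair(h(a), a))), 0), 0)   [R2 at 1]
3. cons(cons(h(h(pair(h(a), a))), 0), 0)  →  cons(cons(h(pair(h(a), a)), 0), 0)   [R2 at 1.1]
4. cons(cons(h(pair(h(a), a)), 0), 0)  →  cons(cons(pair(h(a), a), 0), 0)   [R2 at 1.1]
5. cons(cons(pair(h(a), a), 0), 0)  →  cons(cons(pair(a, a), 0), 0)   [R2 at 1.1.1]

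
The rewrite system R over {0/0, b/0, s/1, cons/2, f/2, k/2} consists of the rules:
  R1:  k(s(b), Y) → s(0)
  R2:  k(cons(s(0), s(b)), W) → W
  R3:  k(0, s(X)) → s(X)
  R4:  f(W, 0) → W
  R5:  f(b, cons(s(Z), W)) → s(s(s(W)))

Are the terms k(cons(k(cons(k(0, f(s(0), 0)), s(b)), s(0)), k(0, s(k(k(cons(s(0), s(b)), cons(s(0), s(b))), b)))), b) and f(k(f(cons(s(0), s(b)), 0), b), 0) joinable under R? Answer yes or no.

Reduce t₁ = k(cons(k(cons(k(0, f(s(0), 0)), s(b)), s(0)), k(0, s(k(k(cons(s(0), s(b)), cons(s(0), s(b))), b)))), b):
1. k(cons(k(cons(k(0, f(s(0), 0)), s(b)), s(0)), k(0, s(k(k(cons(s(0), s(b)), cons(s(0), s(b))), b)))), b)  →  k(cons(k(cons(k(0, s(0)), s(b)), s(0)), k(0, s(k(k(cons(s(0), s(b)), cons(s(0), s(b))), b)))), b)   [R4 at 1.1.1.1.2]
2. k(cons(k(cons(k(0, s(0)), s(b)), s(0)), k(0, s(k(k(cons(s(0), s(b)), cons(s(0), s(b))), b)))), b)  →  k(cons(k(cons(s(0), s(b)), s(0)), k(0, s(k(k(cons(s(0), s(b)), cons(s(0), s(b))), b)))), b)   [R3 at 1.1.1.1]
3. k(cons(k(cons(s(0), s(b)), s(0)), k(0, s(k(k(cons(s(0), s(b)), cons(s(0), s(b))), b)))), b)  →  k(cons(s(0), k(0, s(k(k(cons(s(0), s(b)), cons(s(0), s(b))), b)))), b)   [R2 at 1.1]
4. k(cons(s(0), k(0, s(k(k(cons(s(0), s(b)), cons(s(0), s(b))), b)))), b)  →  k(cons(s(0), s(k(k(cons(s(0), s(b)), cons(s(0), s(b))), b))), b)   [R3 at 1.2]
5. k(cons(s(0), s(k(k(cons(s(0), s(b)), cons(s(0), s(b))), b))), b)  →  k(cons(s(0), s(k(cons(s(0), s(b)), b))), b)   [R2 at 1.2.1.1]
6. k(cons(s(0), s(k(cons(s(0), s(b)), b))), b)  →  k(cons(s(0), s(b)), b)   [R2 at 1.2.1]
7. k(cons(s(0), s(b)), b)  →  b   [R2 at ε]

Reduce t₂ = f(k(f(cons(s(0), s(b)), 0), b), 0):
1. f(k(f(cons(s(0), s(b)), 0), b), 0)  →  k(f(cons(s(0), s(b)), 0), b)   [R4 at ε]
2. k(f(cons(s(0), s(b)), 0), b)  →  k(cons(s(0), s(b)), b)   [R4 at 1]
3. k(cons(s(0), s(b)), b)  →  b   [R2 at ε]

yes — NF(t₁) = b, NF(t₂) = b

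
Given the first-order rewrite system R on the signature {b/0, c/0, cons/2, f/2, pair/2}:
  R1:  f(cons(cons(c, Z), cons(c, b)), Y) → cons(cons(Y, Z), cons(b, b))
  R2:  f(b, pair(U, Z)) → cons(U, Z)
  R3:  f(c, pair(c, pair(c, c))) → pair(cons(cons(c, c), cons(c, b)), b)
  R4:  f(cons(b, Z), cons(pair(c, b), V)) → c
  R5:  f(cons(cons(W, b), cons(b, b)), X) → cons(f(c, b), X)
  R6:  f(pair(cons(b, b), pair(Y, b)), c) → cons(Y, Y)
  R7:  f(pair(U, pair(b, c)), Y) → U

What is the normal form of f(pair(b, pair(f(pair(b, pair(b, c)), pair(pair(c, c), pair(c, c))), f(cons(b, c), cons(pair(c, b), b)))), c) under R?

1. f(pair(b, pair(f(pair(b, pair(b, c)), pair(pair(c, c), pair(c, c))), f(cons(b, c), cons(pair(c, b), b)))), c)  →  f(pair(b, pair(b, f(cons(b, c), cons(pair(c, b), b)))), c)   [R7 at 1.2.1]
2. f(pair(b, pair(b, f(cons(b, c), cons(pair(c, b), b)))), c)  →  f(pair(b, pair(b, c)), c)   [R4 at 1.2.2]
3. f(pair(b, pair(b, c)), c)  →  b   [R7 at ε]

b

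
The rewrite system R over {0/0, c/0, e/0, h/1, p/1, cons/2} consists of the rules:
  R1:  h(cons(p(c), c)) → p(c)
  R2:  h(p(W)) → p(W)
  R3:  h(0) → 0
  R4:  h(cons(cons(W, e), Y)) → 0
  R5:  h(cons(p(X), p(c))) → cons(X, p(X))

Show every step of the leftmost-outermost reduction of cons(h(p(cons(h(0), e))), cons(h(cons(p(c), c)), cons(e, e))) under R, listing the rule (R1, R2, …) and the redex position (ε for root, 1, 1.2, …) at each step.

1. cons(h(p(cons(h(0), e))), cons(h(cons(p(c), c)), cons(e, e)))  →  cons(p(cons(h(0), e)), cons(h(cons(p(c), c)), cons(e, e)))   [R2 at 1]
2. cons(p(cons(h(0), e)), cons(h(cons(p(c), c)), cons(e, e)))  →  cons(p(cons(0, e)), cons(h(cons(p(c), c)), cons(e, e)))   [R3 at 1.1.1]
3. cons(p(cons(0, e)), cons(h(cons(p(c), c)), cons(e, e)))  →  cons(p(cons(0, e)), cons(p(c), cons(e, e)))   [R1 at 2.1]

cons(p(cons(0, e)), cons(p(c), cons(e, e)))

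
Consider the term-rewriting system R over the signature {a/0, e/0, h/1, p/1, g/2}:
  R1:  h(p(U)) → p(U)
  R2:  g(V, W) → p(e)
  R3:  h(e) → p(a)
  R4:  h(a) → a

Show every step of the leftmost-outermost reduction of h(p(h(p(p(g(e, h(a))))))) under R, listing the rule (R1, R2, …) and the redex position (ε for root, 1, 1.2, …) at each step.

p(p(p(p(e))))

1. h(p(h(p(p(g(e, h(a)))))))  →  p(h(p(p(g(e, h(a))))))   [R1 at ε]
2. p(h(p(p(g(e, h(a))))))  →  p(p(p(g(e, h(a)))))   [R1 at 1]
3. p(p(p(g(e, h(a)))))  →  p(p(p(p(e))))   [R2 at 1.1.1]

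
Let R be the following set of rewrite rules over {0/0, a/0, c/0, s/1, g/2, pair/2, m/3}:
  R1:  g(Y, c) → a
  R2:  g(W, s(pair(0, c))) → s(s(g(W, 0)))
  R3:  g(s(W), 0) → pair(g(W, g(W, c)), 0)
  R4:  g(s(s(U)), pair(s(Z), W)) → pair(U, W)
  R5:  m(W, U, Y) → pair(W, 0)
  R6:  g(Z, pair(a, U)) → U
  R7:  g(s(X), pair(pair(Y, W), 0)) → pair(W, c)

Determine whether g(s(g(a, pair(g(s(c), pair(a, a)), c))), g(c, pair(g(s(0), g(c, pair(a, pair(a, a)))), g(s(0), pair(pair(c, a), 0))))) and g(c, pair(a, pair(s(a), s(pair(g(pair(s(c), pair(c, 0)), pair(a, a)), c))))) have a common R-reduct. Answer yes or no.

no — NF(t₁) = c, NF(t₂) = pair(s(a), s(pair(a, c)))

Reduce t₁ = g(s(g(a, pair(g(s(c), pair(a, a)), c))), g(c, pair(g(s(0), g(c, pair(a, pair(a, a)))), g(s(0), pair(pair(c, a), 0))))):
1. g(s(g(a, pair(g(s(c), pair(a, a)), c))), g(c, pair(g(s(0), g(c, pair(a, pair(a, a)))), g(s(0), pair(pair(c, a), 0)))))  →  g(s(g(a, pair(a, c))), g(c, pair(g(s(0), g(c, pair(a, pair(a, a)))), g(s(0), pair(pair(c, a), 0)))))   [R6 at 1.1.2.1]
2. g(s(g(a, pair(a, c))), g(c, pair(g(s(0), g(c, pair(a, pair(a, a)))), g(s(0), pair(pair(c, a), 0)))))  →  g(s(c), g(c, pair(g(s(0), g(c, pair(a, pair(a, a)))), g(s(0), pair(pair(c, a), 0)))))   [R6 at 1.1]
3. g(s(c), g(c, pair(g(s(0), g(c, pair(a, pair(a, a)))), g(s(0), pair(pair(c, a), 0)))))  →  g(s(c), g(c, pair(g(s(0), pair(a, a)), g(s(0), pair(pair(c, a), 0)))))   [R6 at 2.2.1.2]
4. g(s(c), g(c, pair(g(s(0), pair(a, a)), g(s(0), pair(pair(c, a), 0)))))  →  g(s(c), g(c, pair(a, g(s(0), pair(pair(c, a), 0)))))   [R6 at 2.2.1]
5. g(s(c), g(c, pair(a, g(s(0), pair(pair(c, a), 0)))))  →  g(s(c), g(s(0), pair(pair(c, a), 0)))   [R6 at 2]
6. g(s(c), g(s(0), pair(pair(c, a), 0)))  →  g(s(c), pair(a, c))   [R7 at 2]
7. g(s(c), pair(a, c))  →  c   [R6 at ε]

Reduce t₂ = g(c, pair(a, pair(s(a), s(pair(g(pair(s(c), pair(c, 0)), pair(a, a)), c))))):
1. g(c, pair(a, pair(s(a), s(pair(g(pair(s(c), pair(c, 0)), pair(a, a)), c)))))  →  pair(s(a), s(pair(g(pair(s(c), pair(c, 0)), pair(a, a)), c)))   [R6 at ε]
2. pair(s(a), s(pair(g(pair(s(c), pair(c, 0)), pair(a, a)), c)))  →  pair(s(a), s(pair(a, c)))   [R6 at 2.1.1]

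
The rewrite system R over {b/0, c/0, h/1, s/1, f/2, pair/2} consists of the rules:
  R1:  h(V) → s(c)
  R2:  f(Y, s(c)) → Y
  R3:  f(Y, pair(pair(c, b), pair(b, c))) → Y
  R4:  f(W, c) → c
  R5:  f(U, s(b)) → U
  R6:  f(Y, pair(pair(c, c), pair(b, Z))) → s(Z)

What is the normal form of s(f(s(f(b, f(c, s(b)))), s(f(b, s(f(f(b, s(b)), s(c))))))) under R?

s(s(c))

1. s(f(s(f(b, f(c, s(b)))), s(f(b, s(f(f(b, s(b)), s(c)))))))  →  s(f(s(f(b, c)), s(f(b, s(f(f(b, s(b)), s(c)))))))   [R5 at 1.1.1.2]
2. s(f(s(f(b, c)), s(f(b, s(f(f(b, s(b)), s(c)))))))  →  s(f(s(c), s(f(b, s(f(f(b, s(b)), s(c)))))))   [R4 at 1.1.1]
3. s(f(s(c), s(f(b, s(f(f(b, s(b)), s(c)))))))  →  s(f(s(c), s(f(b, s(f(b, s(b)))))))   [R2 at 1.2.1.2.1]
4. s(f(s(c), s(f(b, s(f(b, s(b)))))))  →  s(f(s(c), s(f(b, s(b)))))   [R5 at 1.2.1.2.1]
5. s(f(s(c), s(f(b, s(b)))))  →  s(f(s(c), s(b)))   [R5 at 1.2.1]
6. s(f(s(c), s(b)))  →  s(s(c))   [R5 at 1]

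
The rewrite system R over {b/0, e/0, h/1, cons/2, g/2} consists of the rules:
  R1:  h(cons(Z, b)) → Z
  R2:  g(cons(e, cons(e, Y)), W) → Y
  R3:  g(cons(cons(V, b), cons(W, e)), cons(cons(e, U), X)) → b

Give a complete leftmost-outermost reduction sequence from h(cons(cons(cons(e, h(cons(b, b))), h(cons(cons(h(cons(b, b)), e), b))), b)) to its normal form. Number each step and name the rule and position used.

cons(cons(e, b), cons(b, e))

1. h(cons(cons(cons(e, h(cons(b, b))), h(cons(cons(h(cons(b, b)), e), b))), b))  →  cons(cons(e, h(cons(b, b))), h(cons(cons(h(cons(b, b)), e), b)))   [R1 at ε]
2. cons(cons(e, h(cons(b, b))), h(cons(cons(h(cons(b, b)), e), b)))  →  cons(cons(e, b), h(cons(cons(h(cons(b, b)), e), b)))   [R1 at 1.2]
3. cons(cons(e, b), h(cons(cons(h(cons(b, b)), e), b)))  →  cons(cons(e, b), cons(h(cons(b, b)), e))   [R1 at 2]
4. cons(cons(e, b), cons(h(cons(b, b)), e))  →  cons(cons(e, b), cons(b, e))   [R1 at 2.1]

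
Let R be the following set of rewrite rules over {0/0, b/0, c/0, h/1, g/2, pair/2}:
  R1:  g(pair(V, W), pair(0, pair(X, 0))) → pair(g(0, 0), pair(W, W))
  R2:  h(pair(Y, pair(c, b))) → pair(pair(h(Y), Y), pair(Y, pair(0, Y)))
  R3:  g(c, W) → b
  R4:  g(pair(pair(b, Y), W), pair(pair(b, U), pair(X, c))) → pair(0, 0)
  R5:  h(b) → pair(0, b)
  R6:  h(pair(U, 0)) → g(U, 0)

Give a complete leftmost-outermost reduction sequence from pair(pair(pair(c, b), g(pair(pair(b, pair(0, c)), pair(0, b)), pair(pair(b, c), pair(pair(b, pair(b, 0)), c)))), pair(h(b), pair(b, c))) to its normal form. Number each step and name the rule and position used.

1. pair(pair(pair(c, b), g(pair(pair(b, pair(0, c)), pair(0, b)), pair(pair(b, c), pair(pair(b, pair(b, 0)), c)))), pair(h(b), pair(b, c)))  →  pair(pair(pair(c, b), pair(0, 0)), pair(h(b), pair(b, c)))   [R4 at 1.2]
2. pair(pair(pair(c, b), pair(0, 0)), pair(h(b), pair(b, c)))  →  pair(pair(pair(c, b), pair(0, 0)), pair(pair(0, b), pair(b, c)))   [R5 at 2.1]

pair(pair(pair(c, b), pair(0, 0)), pair(pair(0, b), pair(b, c)))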